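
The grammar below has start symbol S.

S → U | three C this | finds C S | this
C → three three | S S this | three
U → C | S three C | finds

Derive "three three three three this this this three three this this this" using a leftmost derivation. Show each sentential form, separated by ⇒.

S ⇒ three C this ⇒ three S S this this ⇒ three U S this this ⇒ three S three C S this this ⇒ three U three C S this this ⇒ three C three C S this this ⇒ three S S this three C S this this ⇒ three three C this S this three C S this this ⇒ three three three three this S this three C S this this ⇒ three three three three this this this three C S this this ⇒ three three three three this this this three three S this this ⇒ three three three three this this this three three this this this

S ⇒ three C this   [S → three C this]
three C this ⇒ three S S this this   [C → S S this]
three S S this this ⇒ three U S this this   [S → U]
three U S this this ⇒ three S three C S this this   [U → S three C]
three S three C S this this ⇒ three U three C S this this   [S → U]
three U three C S this this ⇒ three C three C S this this   [U → C]
three C three C S this this ⇒ three S S this three C S this this   [C → S S this]
three S S this three C S this this ⇒ three three C this S this three C S this this   [S → three C this]
three three C this S this three C S this this ⇒ three three three three this S this three C S this this   [C → three three]
three three three three this S this three C S this this ⇒ three three three three this this this three C S this this   [S → this]
three three three three this this this three C S this this ⇒ three three three three this this this three three S this this   [C → three]
three three three three this this this three three S this this ⇒ three three three three this this this three three this this this   [S → this]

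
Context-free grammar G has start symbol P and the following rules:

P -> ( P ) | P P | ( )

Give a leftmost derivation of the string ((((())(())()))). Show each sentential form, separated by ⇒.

P ⇒ (P)   [P -> ( P )]
(P) ⇒ ((P))   [P -> ( P )]
((P)) ⇒ (((P)))   [P -> ( P )]
(((P))) ⇒ (((PP)))   [P -> P P]
(((PP))) ⇒ ((((P)P)))   [P -> ( P )]
((((P)P))) ⇒ ((((())P)))   [P -> ( )]
((((())P))) ⇒ ((((())PP)))   [P -> P P]
((((())PP))) ⇒ ((((())(P)P)))   [P -> ( P )]
((((())(P)P))) ⇒ ((((())(())P)))   [P -> ( )]
((((())(())P))) ⇒ ((((())(())())))   [P -> ( )]

P⇒(P)⇒((P))⇒(((P)))⇒(((PP)))⇒((((P)P)))⇒((((())P)))⇒((((())PP)))⇒((((())(P)P)))⇒((((())(())P)))⇒((((())(())())))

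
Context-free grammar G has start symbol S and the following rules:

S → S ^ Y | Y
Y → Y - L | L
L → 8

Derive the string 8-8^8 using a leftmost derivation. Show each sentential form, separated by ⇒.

S ⇒ S^Y ⇒ Y^Y ⇒ Y-L^Y ⇒ L-L^Y ⇒ 8-L^Y ⇒ 8-8^Y ⇒ 8-8^L ⇒ 8-8^8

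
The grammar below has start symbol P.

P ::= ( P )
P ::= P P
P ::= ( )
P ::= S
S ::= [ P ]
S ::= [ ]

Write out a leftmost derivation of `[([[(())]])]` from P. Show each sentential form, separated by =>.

P => S   [P ::= S]
S => [P]   [S ::= [ P ]]
[P] => [(P)]   [P ::= ( P )]
[(P)] => [(S)]   [P ::= S]
[(S)] => [([P])]   [S ::= [ P ]]
[([P])] => [([S])]   [P ::= S]
[([S])] => [([[P]])]   [S ::= [ P ]]
[([[P]])] => [([[(P)]])]   [P ::= ( P )]
[([[(P)]])] => [([[(())]])]   [P ::= ( )]

P => S => [P] => [(P)] => [(S)] => [([P])] => [([S])] => [([[P]])] => [([[(P)]])] => [([[(())]])]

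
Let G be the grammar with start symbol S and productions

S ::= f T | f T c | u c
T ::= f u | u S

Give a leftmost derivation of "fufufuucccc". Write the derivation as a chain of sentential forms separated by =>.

S => fTc => fuSc => fufTcc => fufuScc => fufufTccc => fufufuSccc => fufufuucccc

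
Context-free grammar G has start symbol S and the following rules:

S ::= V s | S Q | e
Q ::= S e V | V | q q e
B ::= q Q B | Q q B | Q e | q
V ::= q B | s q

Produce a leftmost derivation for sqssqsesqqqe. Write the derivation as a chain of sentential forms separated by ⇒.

S ⇒ SQ ⇒ SQQ ⇒ VsQQ ⇒ sqsQQ ⇒ sqsSeVQ ⇒ sqsVseVQ ⇒ sqssqseVQ ⇒ sqssqsesqQ ⇒ sqssqsesqqqe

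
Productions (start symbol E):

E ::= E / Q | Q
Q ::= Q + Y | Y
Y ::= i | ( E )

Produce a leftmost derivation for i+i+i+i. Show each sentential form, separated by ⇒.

E ⇒ Q ⇒ Q+Y ⇒ Q+Y+Y ⇒ Q+Y+Y+Y ⇒ Y+Y+Y+Y ⇒ i+Y+Y+Y ⇒ i+i+Y+Y ⇒ i+i+i+Y ⇒ i+i+i+i

E ⇒ Q   [E ::= Q]
Q ⇒ Q+Y   [Q ::= Q + Y]
Q+Y ⇒ Q+Y+Y   [Q ::= Q + Y]
Q+Y+Y ⇒ Q+Y+Y+Y   [Q ::= Q + Y]
Q+Y+Y+Y ⇒ Y+Y+Y+Y   [Q ::= Y]
Y+Y+Y+Y ⇒ i+Y+Y+Y   [Y ::= i]
i+Y+Y+Y ⇒ i+i+Y+Y   [Y ::= i]
i+i+Y+Y ⇒ i+i+i+Y   [Y ::= i]
i+i+i+Y ⇒ i+i+i+i   [Y ::= i]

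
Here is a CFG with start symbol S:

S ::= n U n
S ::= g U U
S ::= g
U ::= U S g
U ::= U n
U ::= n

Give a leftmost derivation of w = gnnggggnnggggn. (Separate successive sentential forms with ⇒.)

S ⇒ gUU ⇒ gUSgU ⇒ gUSgSgU ⇒ gUnSgSgU ⇒ gUnnSgSgU ⇒ gUSgnnSgSgU ⇒ gUSgSgnnSgSgU ⇒ gUnSgSgnnSgSgU ⇒ gnnSgSgnnSgSgU ⇒ gnnggSgnnSgSgU ⇒ gnnggggnnSgSgU ⇒ gnnggggnnggSgU ⇒ gnnggggnnggggU ⇒ gnnggggnnggggn

S ⇒ gUU   [S ::= g U U]
gUU ⇒ gUSgU   [U ::= U S g]
gUSgU ⇒ gUSgSgU   [U ::= U S g]
gUSgSgU ⇒ gUnSgSgU   [U ::= U n]
gUnSgSgU ⇒ gUnnSgSgU   [U ::= U n]
gUnnSgSgU ⇒ gUSgnnSgSgU   [U ::= U S g]
gUSgnnSgSgU ⇒ gUSgSgnnSgSgU   [U ::= U S g]
gUSgSgnnSgSgU ⇒ gUnSgSgnnSgSgU   [U ::= U n]
gUnSgSgnnSgSgU ⇒ gnnSgSgnnSgSgU   [U ::= n]
gnnSgSgnnSgSgU ⇒ gnnggSgnnSgSgU   [S ::= g]
gnnggSgnnSgSgU ⇒ gnnggggnnSgSgU   [S ::= g]
gnnggggnnSgSgU ⇒ gnnggggnnggSgU   [S ::= g]
gnnggggnnggSgU ⇒ gnnggggnnggggU   [S ::= g]
gnnggggnnggggU ⇒ gnnggggnnggggn   [U ::= n]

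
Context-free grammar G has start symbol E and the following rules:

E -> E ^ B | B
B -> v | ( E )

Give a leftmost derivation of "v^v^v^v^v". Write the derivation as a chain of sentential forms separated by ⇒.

E ⇒ E^B   [E -> E ^ B]
E^B ⇒ E^B^B   [E -> E ^ B]
E^B^B ⇒ E^B^B^B   [E -> E ^ B]
E^B^B^B ⇒ E^B^B^B^B   [E -> E ^ B]
E^B^B^B^B ⇒ B^B^B^B^B   [E -> B]
B^B^B^B^B ⇒ v^B^B^B^B   [B -> v]
v^B^B^B^B ⇒ v^v^B^B^B   [B -> v]
v^v^B^B^B ⇒ v^v^v^B^B   [B -> v]
v^v^v^B^B ⇒ v^v^v^v^B   [B -> v]
v^v^v^v^B ⇒ v^v^v^v^v   [B -> v]

E ⇒ E^B ⇒ E^B^B ⇒ E^B^B^B ⇒ E^B^B^B^B ⇒ B^B^B^B^B ⇒ v^B^B^B^B ⇒ v^v^B^B^B ⇒ v^v^v^B^B ⇒ v^v^v^v^B ⇒ v^v^v^v^v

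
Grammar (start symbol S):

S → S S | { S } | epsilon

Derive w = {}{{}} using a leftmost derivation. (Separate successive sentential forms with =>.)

S => SS   [S → S S]
SS => {S}S   [S → { S }]
{S}S => {}S   [S → epsilon]
{}S => {}SS   [S → S S]
{}SS => {}{S}S   [S → { S }]
{}{S}S => {}{SS}S   [S → S S]
{}{SS}S => {}{SSS}S   [S → S S]
{}{SSS}S => {}{{S}SS}S   [S → { S }]
{}{{S}SS}S => {}{{}SS}S   [S → epsilon]
{}{{}SS}S => {}{{}S}S   [S → epsilon]
{}{{}S}S => {}{{}}S   [S → epsilon]
{}{{}}S => {}{{}}   [S → epsilon]

S=>SS=>{S}S=>{}S=>{}SS=>{}{S}S=>{}{SS}S=>{}{SSS}S=>{}{{S}SS}S=>{}{{}SS}S=>{}{{}S}S=>{}{{}}S=>{}{{}}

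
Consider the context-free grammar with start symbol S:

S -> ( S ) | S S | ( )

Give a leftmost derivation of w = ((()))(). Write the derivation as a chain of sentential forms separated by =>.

S=>SS=>(S)S=>((S))S=>((()))S=>((()))()

S => SS   [S -> S S]
SS => (S)S   [S -> ( S )]
(S)S => ((S))S   [S -> ( S )]
((S))S => ((()))S   [S -> ( )]
((()))S => ((()))()   [S -> ( )]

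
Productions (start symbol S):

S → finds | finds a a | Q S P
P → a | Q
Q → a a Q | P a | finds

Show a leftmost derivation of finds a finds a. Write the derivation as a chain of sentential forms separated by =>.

S => Q S P => P a S P => Q a S P => finds a S P => finds a finds P => finds a finds a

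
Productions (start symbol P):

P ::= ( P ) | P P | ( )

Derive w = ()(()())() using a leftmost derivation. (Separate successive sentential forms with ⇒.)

P ⇒ PP ⇒ PPP ⇒ ()PP ⇒ ()(P)P ⇒ ()(PP)P ⇒ ()(()P)P ⇒ ()(()())P ⇒ ()(()())()

P ⇒ PP   [P ::= P P]
PP ⇒ PPP   [P ::= P P]
PPP ⇒ ()PP   [P ::= ( )]
()PP ⇒ ()(P)P   [P ::= ( P )]
()(P)P ⇒ ()(PP)P   [P ::= P P]
()(PP)P ⇒ ()(()P)P   [P ::= ( )]
()(()P)P ⇒ ()(()())P   [P ::= ( )]
()(()())P ⇒ ()(()())()   [P ::= ( )]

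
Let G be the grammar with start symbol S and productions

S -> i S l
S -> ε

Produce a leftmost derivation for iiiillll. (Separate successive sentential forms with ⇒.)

S ⇒ iSl ⇒ iiSll ⇒ iiiSlll ⇒ iiiiSllll ⇒ iiiillll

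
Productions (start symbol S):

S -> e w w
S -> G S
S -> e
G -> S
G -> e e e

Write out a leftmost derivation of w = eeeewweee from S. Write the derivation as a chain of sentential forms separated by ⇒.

S⇒GS⇒SS⇒GSS⇒SSS⇒GSSS⇒SSSS⇒GSSSS⇒eeeSSSS⇒eeeewwSSS⇒eeeewweSS⇒eeeewweeS⇒eeeewweee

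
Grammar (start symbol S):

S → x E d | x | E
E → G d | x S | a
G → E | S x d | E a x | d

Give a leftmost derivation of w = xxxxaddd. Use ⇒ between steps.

S ⇒ xEd   [S → x E d]
xEd ⇒ xxSd   [E → x S]
xxSd ⇒ xxxEdd   [S → x E d]
xxxEdd ⇒ xxxGddd   [E → G d]
xxxGddd ⇒ xxxEddd   [G → E]
xxxEddd ⇒ xxxxSddd   [E → x S]
xxxxSddd ⇒ xxxxEddd   [S → E]
xxxxEddd ⇒ xxxxaddd   [E → a]

S ⇒ xEd ⇒ xxSd ⇒ xxxEdd ⇒ xxxGddd ⇒ xxxEddd ⇒ xxxxSddd ⇒ xxxxEddd ⇒ xxxxaddd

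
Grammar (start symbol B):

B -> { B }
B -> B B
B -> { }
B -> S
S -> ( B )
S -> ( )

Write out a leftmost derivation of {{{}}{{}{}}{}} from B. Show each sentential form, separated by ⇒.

B ⇒ {B} ⇒ {BB} ⇒ {{B}B} ⇒ {{{}}B} ⇒ {{{}}BB} ⇒ {{{}}{B}B} ⇒ {{{}}{BB}B} ⇒ {{{}}{{}B}B} ⇒ {{{}}{{}{}}B} ⇒ {{{}}{{}{}}{}}

B ⇒ {B}   [B -> { B }]
{B} ⇒ {BB}   [B -> B B]
{BB} ⇒ {{B}B}   [B -> { B }]
{{B}B} ⇒ {{{}}B}   [B -> { }]
{{{}}B} ⇒ {{{}}BB}   [B -> B B]
{{{}}BB} ⇒ {{{}}{B}B}   [B -> { B }]
{{{}}{B}B} ⇒ {{{}}{BB}B}   [B -> B B]
{{{}}{BB}B} ⇒ {{{}}{{}B}B}   [B -> { }]
{{{}}{{}B}B} ⇒ {{{}}{{}{}}B}   [B -> { }]
{{{}}{{}{}}B} ⇒ {{{}}{{}{}}{}}   [B -> { }]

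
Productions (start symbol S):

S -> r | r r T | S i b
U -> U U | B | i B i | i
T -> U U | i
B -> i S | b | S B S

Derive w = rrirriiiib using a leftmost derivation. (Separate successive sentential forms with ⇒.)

S ⇒ Sib   [S -> S i b]
Sib ⇒ rrTib   [S -> r r T]
rrTib ⇒ rrUUib   [T -> U U]
rrUUib ⇒ rrBUib   [U -> B]
rrBUib ⇒ rriSUib   [B -> i S]
rriSUib ⇒ rrirrTUib   [S -> r r T]
rrirrTUib ⇒ rrirrUUUib   [T -> U U]
rrirrUUUib ⇒ rrirriUUib   [U -> i]
rrirriUUib ⇒ rrirriiUib   [U -> i]
rrirriiUib ⇒ rrirriiiib   [U -> i]

S ⇒ Sib ⇒ rrTib ⇒ rrUUib ⇒ rrBUib ⇒ rriSUib ⇒ rrirrTUib ⇒ rrirrUUUib ⇒ rrirriUUib ⇒ rrirriiUib ⇒ rrirriiiib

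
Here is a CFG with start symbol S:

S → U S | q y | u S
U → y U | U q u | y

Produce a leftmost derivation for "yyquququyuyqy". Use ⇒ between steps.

S⇒US⇒UquS⇒UququS⇒UquququS⇒yUquququS⇒yyquququS⇒yyquququUS⇒yyquququyS⇒yyquququyuS⇒yyquququyuUS⇒yyquququyuyS⇒yyquququyuyqy

S ⇒ US   [S → U S]
US ⇒ UquS   [U → U q u]
UquS ⇒ UququS   [U → U q u]
UququS ⇒ UquququS   [U → U q u]
UquququS ⇒ yUquququS   [U → y U]
yUquququS ⇒ yyquququS   [U → y]
yyquququS ⇒ yyquququUS   [S → U S]
yyquququUS ⇒ yyquququyS   [U → y]
yyquququyS ⇒ yyquququyuS   [S → u S]
yyquququyuS ⇒ yyquququyuUS   [S → U S]
yyquququyuUS ⇒ yyquququyuyS   [U → y]
yyquququyuyS ⇒ yyquququyuyqy   [S → q y]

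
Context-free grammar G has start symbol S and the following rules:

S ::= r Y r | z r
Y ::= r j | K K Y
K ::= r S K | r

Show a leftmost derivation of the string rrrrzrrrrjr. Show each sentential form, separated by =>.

S => rYr => rKKYr => rrKYr => rrrYr => rrrKKYr => rrrrSKKYr => rrrrzrKKYr => rrrrzrrKYr => rrrrzrrrYr => rrrrzrrrrjr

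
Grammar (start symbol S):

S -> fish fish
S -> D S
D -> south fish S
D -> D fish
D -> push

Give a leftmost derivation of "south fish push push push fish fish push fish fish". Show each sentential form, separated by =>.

S => D S => south fish S S => south fish D S S => south fish push S S => south fish push D S S => south fish push push S S => south fish push push D S S => south fish push push push S S => south fish push push push fish fish S => south fish push push push fish fish D S => south fish push push push fish fish push S => south fish push push push fish fish push fish fish

S => D S   [S -> D S]
D S => south fish S S   [D -> south fish S]
south fish S S => south fish D S S   [S -> D S]
south fish D S S => south fish push S S   [D -> push]
south fish push S S => south fish push D S S   [S -> D S]
south fish push D S S => south fish push push S S   [D -> push]
south fish push push S S => south fish push push D S S   [S -> D S]
south fish push push D S S => south fish push push push S S   [D -> push]
south fish push push push S S => south fish push push push fish fish S   [S -> fish fish]
south fish push push push fish fish S => south fish push push push fish fish D S   [S -> D S]
south fish push push push fish fish D S => south fish push push push fish fish push S   [D -> push]
south fish push push push fish fish push S => south fish push push push fish fish push fish fish   [S -> fish fish]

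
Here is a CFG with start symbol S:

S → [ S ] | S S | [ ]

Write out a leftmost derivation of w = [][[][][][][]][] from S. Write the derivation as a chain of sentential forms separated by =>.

S => SS   [S → S S]
SS => SSS   [S → S S]
SSS => []SS   [S → [ ]]
[]SS => [][S]S   [S → [ S ]]
[][S]S => [][SS]S   [S → S S]
[][SS]S => [][SSS]S   [S → S S]
[][SSS]S => [][SSSS]S   [S → S S]
[][SSSS]S => [][SSSSS]S   [S → S S]
[][SSSSS]S => [][[]SSSS]S   [S → [ ]]
[][[]SSSS]S => [][[][]SSS]S   [S → [ ]]
[][[][]SSS]S => [][[][][]SS]S   [S → [ ]]
[][[][][]SS]S => [][[][][][]S]S   [S → [ ]]
[][[][][][]S]S => [][[][][][][]]S   [S → [ ]]
[][[][][][][]]S => [][[][][][][]][]   [S → [ ]]

S=>SS=>SSS=>[]SS=>[][S]S=>[][SS]S=>[][SSS]S=>[][SSSS]S=>[][SSSSS]S=>[][[]SSSS]S=>[][[][]SSS]S=>[][[][][]SS]S=>[][[][][][]S]S=>[][[][][][][]]S=>[][[][][][][]][]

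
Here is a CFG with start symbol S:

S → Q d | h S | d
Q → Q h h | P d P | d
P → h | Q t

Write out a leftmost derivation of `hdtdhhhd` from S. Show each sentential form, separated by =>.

S => hS => hQd => hQhhd => hPdPhhd => hQtdPhhd => hdtdPhhd => hdtdhhhd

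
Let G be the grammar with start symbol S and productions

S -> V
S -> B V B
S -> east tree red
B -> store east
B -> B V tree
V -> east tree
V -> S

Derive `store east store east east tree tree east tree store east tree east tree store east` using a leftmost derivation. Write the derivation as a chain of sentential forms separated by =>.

S => B V B   [S -> B V B]
B V B => B V tree V B   [B -> B V tree]
B V tree V B => store east V tree V B   [B -> store east]
store east V tree V B => store east S tree V B   [V -> S]
store east S tree V B => store east B V B tree V B   [S -> B V B]
store east B V B tree V B => store east B V tree V B tree V B   [B -> B V tree]
store east B V tree V B tree V B => store east store east V tree V B tree V B   [B -> store east]
store east store east V tree V B tree V B => store east store east east tree tree V B tree V B   [V -> east tree]
store east store east east tree tree V B tree V B => store east store east east tree tree east tree B tree V B   [V -> east tree]
store east store east east tree tree east tree B tree V B => store east store east east tree tree east tree store east tree V B   [B -> store east]
store east store east east tree tree east tree store east tree V B => store east store east east tree tree east tree store east tree east tree B   [V -> east tree]
store east store east east tree tree east tree store east tree east tree B => store east store east east tree tree east tree store east tree east tree store east   [B -> store east]

S => B V B => B V tree V B => store east V tree V B => store east S tree V B => store east B V B tree V B => store east B V tree V B tree V B => store east store east V tree V B tree V B => store east store east east tree tree V B tree V B => store east store east east tree tree east tree B tree V B => store east store east east tree tree east tree store east tree V B => store east store east east tree tree east tree store east tree east tree B => store east store east east tree tree east tree store east tree east tree store east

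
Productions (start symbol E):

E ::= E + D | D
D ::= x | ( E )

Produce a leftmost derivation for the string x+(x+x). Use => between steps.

E => E+D   [E ::= E + D]
E+D => D+D   [E ::= D]
D+D => x+D   [D ::= x]
x+D => x+(E)   [D ::= ( E )]
x+(E) => x+(E+D)   [E ::= E + D]
x+(E+D) => x+(D+D)   [E ::= D]
x+(D+D) => x+(x+D)   [D ::= x]
x+(x+D) => x+(x+x)   [D ::= x]

E=>E+D=>D+D=>x+D=>x+(E)=>x+(E+D)=>x+(D+D)=>x+(x+D)=>x+(x+x)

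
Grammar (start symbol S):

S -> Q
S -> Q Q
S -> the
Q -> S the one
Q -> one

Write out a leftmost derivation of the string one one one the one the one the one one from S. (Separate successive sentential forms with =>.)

S => Q Q => S the one Q => Q Q the one Q => one Q the one Q => one S the one the one Q => one Q the one the one Q => one S the one the one the one Q => one Q Q the one the one the one Q => one one Q the one the one the one Q => one one one the one the one the one Q => one one one the one the one the one one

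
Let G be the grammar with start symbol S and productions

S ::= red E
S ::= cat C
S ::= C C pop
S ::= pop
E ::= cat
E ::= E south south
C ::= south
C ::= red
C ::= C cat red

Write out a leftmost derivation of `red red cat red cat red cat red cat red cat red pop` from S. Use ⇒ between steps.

S ⇒ C C pop   [S ::= C C pop]
C C pop ⇒ red C pop   [C ::= red]
red C pop ⇒ red C cat red pop   [C ::= C cat red]
red C cat red pop ⇒ red C cat red cat red pop   [C ::= C cat red]
red C cat red cat red pop ⇒ red C cat red cat red cat red pop   [C ::= C cat red]
red C cat red cat red cat red pop ⇒ red C cat red cat red cat red cat red pop   [C ::= C cat red]
red C cat red cat red cat red cat red pop ⇒ red C cat red cat red cat red cat red cat red pop   [C ::= C cat red]
red C cat red cat red cat red cat red cat red pop ⇒ red red cat red cat red cat red cat red cat red pop   [C ::= red]

S ⇒ C C pop ⇒ red C pop ⇒ red C cat red pop ⇒ red C cat red cat red pop ⇒ red C cat red cat red cat red pop ⇒ red C cat red cat red cat red cat red pop ⇒ red C cat red cat red cat red cat red cat red pop ⇒ red red cat red cat red cat red cat red cat red pop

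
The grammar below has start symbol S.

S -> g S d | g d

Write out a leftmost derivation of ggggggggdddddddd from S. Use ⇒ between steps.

S ⇒ gSd   [S -> g S d]
gSd ⇒ ggSdd   [S -> g S d]
ggSdd ⇒ gggSddd   [S -> g S d]
gggSddd ⇒ ggggSdddd   [S -> g S d]
ggggSdddd ⇒ gggggSddddd   [S -> g S d]
gggggSddddd ⇒ ggggggSdddddd   [S -> g S d]
ggggggSdddddd ⇒ gggggggSddddddd   [S -> g S d]
gggggggSddddddd ⇒ ggggggggdddddddd   [S -> g d]

S ⇒ gSd ⇒ ggSdd ⇒ gggSddd ⇒ ggggSdddd ⇒ gggggSddddd ⇒ ggggggSdddddd ⇒ gggggggSddddddd ⇒ ggggggggdddddddd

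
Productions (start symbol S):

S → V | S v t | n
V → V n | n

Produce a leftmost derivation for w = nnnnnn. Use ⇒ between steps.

S⇒V⇒Vn⇒Vnn⇒Vnnn⇒Vnnnn⇒Vnnnnn⇒nnnnnn

S ⇒ V   [S → V]
V ⇒ Vn   [V → V n]
Vn ⇒ Vnn   [V → V n]
Vnn ⇒ Vnnn   [V → V n]
Vnnn ⇒ Vnnnn   [V → V n]
Vnnnn ⇒ Vnnnnn   [V → V n]
Vnnnnn ⇒ nnnnnn   [V → n]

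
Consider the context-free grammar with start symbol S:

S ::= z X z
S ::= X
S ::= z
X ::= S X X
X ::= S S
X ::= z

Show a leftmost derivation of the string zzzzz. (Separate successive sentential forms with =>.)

S => zXz => zSXXz => zzXXz => zzzXz => zzzzz

S => zXz   [S ::= z X z]
zXz => zSXXz   [X ::= S X X]
zSXXz => zzXXz   [S ::= z]
zzXXz => zzzXz   [X ::= z]
zzzXz => zzzzz   [X ::= z]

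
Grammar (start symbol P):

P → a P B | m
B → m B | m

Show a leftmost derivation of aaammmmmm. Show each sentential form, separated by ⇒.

P ⇒ aPB ⇒ aaPBB ⇒ aaaPBBB ⇒ aaamBBB ⇒ aaammBB ⇒ aaammmBB ⇒ aaammmmBB ⇒ aaammmmmB ⇒ aaammmmmm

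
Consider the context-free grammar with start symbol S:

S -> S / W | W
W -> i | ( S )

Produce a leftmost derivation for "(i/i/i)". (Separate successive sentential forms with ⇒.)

S⇒W⇒(S)⇒(S/W)⇒(S/W/W)⇒(W/W/W)⇒(i/W/W)⇒(i/i/W)⇒(i/i/i)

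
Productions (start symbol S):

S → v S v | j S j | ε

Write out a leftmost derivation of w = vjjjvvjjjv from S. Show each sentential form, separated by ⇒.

S ⇒ vSv ⇒ vjSjv ⇒ vjjSjjv ⇒ vjjjSjjjv ⇒ vjjjvSvjjjv ⇒ vjjjvvjjjv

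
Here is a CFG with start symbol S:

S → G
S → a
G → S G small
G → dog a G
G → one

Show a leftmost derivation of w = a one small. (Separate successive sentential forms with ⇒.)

S ⇒ G ⇒ S G small ⇒ a G small ⇒ a one small

S ⇒ G   [S → G]
G ⇒ S G small   [G → S G small]
S G small ⇒ a G small   [S → a]
a G small ⇒ a one small   [G → one]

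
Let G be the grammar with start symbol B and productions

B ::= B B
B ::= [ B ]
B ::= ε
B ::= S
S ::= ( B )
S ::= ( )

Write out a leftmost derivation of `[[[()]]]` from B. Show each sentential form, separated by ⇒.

B ⇒ [B] ⇒ [BB] ⇒ [BBB] ⇒ [[B]BB] ⇒ [[[B]]BB] ⇒ [[[S]]BB] ⇒ [[[(B)]]BB] ⇒ [[[()]]BB] ⇒ [[[()]]B] ⇒ [[[()]]]

B ⇒ [B]   [B ::= [ B ]]
[B] ⇒ [BB]   [B ::= B B]
[BB] ⇒ [BBB]   [B ::= B B]
[BBB] ⇒ [[B]BB]   [B ::= [ B ]]
[[B]BB] ⇒ [[[B]]BB]   [B ::= [ B ]]
[[[B]]BB] ⇒ [[[S]]BB]   [B ::= S]
[[[S]]BB] ⇒ [[[(B)]]BB]   [S ::= ( B )]
[[[(B)]]BB] ⇒ [[[()]]BB]   [B ::= ε]
[[[()]]BB] ⇒ [[[()]]B]   [B ::= ε]
[[[()]]B] ⇒ [[[()]]]   [B ::= ε]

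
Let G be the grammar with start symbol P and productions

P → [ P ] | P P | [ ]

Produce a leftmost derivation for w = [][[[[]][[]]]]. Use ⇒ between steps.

P ⇒ PP   [P → P P]
PP ⇒ []P   [P → [ ]]
[]P ⇒ [][P]   [P → [ P ]]
[][P] ⇒ [][[P]]   [P → [ P ]]
[][[P]] ⇒ [][[PP]]   [P → P P]
[][[PP]] ⇒ [][[[P]P]]   [P → [ P ]]
[][[[P]P]] ⇒ [][[[[]]P]]   [P → [ ]]
[][[[[]]P]] ⇒ [][[[[]][P]]]   [P → [ P ]]
[][[[[]][P]]] ⇒ [][[[[]][[]]]]   [P → [ ]]

P ⇒ PP ⇒ []P ⇒ [][P] ⇒ [][[P]] ⇒ [][[PP]] ⇒ [][[[P]P]] ⇒ [][[[[]]P]] ⇒ [][[[[]][P]]] ⇒ [][[[[]][[]]]]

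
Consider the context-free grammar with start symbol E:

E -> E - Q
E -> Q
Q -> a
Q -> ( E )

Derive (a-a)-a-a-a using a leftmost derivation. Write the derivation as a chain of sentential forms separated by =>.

E => E-Q => E-Q-Q => E-Q-Q-Q => Q-Q-Q-Q => (E)-Q-Q-Q => (E-Q)-Q-Q-Q => (Q-Q)-Q-Q-Q => (a-Q)-Q-Q-Q => (a-a)-Q-Q-Q => (a-a)-a-Q-Q => (a-a)-a-a-Q => (a-a)-a-a-a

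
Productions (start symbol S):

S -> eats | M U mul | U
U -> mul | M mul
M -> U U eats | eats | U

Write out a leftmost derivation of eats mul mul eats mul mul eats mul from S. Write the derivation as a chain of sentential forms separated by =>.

S => U => M mul => U U eats mul => M mul U eats mul => U U eats mul U eats mul => M mul U eats mul U eats mul => eats mul U eats mul U eats mul => eats mul mul eats mul U eats mul => eats mul mul eats mul mul eats mul

S => U   [S -> U]
U => M mul   [U -> M mul]
M mul => U U eats mul   [M -> U U eats]
U U eats mul => M mul U eats mul   [U -> M mul]
M mul U eats mul => U U eats mul U eats mul   [M -> U U eats]
U U eats mul U eats mul => M mul U eats mul U eats mul   [U -> M mul]
M mul U eats mul U eats mul => eats mul U eats mul U eats mul   [M -> eats]
eats mul U eats mul U eats mul => eats mul mul eats mul U eats mul   [U -> mul]
eats mul mul eats mul U eats mul => eats mul mul eats mul mul eats mul   [U -> mul]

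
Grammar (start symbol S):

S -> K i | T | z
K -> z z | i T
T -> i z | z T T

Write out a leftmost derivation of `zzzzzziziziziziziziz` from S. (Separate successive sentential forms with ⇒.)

S ⇒ T ⇒ zTT ⇒ zzTTT ⇒ zzzTTTT ⇒ zzzzTTTTT ⇒ zzzzzTTTTTT ⇒ zzzzzzTTTTTTT ⇒ zzzzzzizTTTTTT ⇒ zzzzzzizizTTTTT ⇒ zzzzzzizizizTTTT ⇒ zzzzzzizizizizTTT ⇒ zzzzzzizizizizizTT ⇒ zzzzzzizizizizizizT ⇒ zzzzzziziziziziziziz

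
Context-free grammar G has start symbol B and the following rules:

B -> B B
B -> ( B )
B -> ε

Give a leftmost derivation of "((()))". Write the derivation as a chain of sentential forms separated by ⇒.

B ⇒ (B) ⇒ ((B)) ⇒ ((BB)) ⇒ (((B)B)) ⇒ ((()B)) ⇒ ((()))

B ⇒ (B)   [B -> ( B )]
(B) ⇒ ((B))   [B -> ( B )]
((B)) ⇒ ((BB))   [B -> B B]
((BB)) ⇒ (((B)B))   [B -> ( B )]
(((B)B)) ⇒ ((()B))   [B -> ε]
((()B)) ⇒ ((()))   [B -> ε]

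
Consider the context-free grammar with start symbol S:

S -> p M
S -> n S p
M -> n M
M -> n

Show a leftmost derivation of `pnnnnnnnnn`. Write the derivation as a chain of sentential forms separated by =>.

S=>pM=>pnM=>pnnM=>pnnnM=>pnnnnM=>pnnnnnM=>pnnnnnnM=>pnnnnnnnM=>pnnnnnnnnM=>pnnnnnnnnn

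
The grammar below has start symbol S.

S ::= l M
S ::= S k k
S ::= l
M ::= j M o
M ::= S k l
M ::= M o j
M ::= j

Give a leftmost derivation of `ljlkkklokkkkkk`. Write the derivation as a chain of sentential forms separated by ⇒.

S⇒Skk⇒Skkkk⇒Skkkkkk⇒lMkkkkkk⇒ljMokkkkkk⇒ljSklokkkkkk⇒ljSkkklokkkkkk⇒ljlkkklokkkkkk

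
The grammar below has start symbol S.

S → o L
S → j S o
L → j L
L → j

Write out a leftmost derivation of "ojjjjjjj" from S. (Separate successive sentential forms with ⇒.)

S ⇒ oL   [S → o L]
oL ⇒ ojL   [L → j L]
ojL ⇒ ojjL   [L → j L]
ojjL ⇒ ojjjL   [L → j L]
ojjjL ⇒ ojjjjL   [L → j L]
ojjjjL ⇒ ojjjjjL   [L → j L]
ojjjjjL ⇒ ojjjjjjL   [L → j L]
ojjjjjjL ⇒ ojjjjjjj   [L → j]

S ⇒ oL ⇒ ojL ⇒ ojjL ⇒ ojjjL ⇒ ojjjjL ⇒ ojjjjjL ⇒ ojjjjjjL ⇒ ojjjjjjj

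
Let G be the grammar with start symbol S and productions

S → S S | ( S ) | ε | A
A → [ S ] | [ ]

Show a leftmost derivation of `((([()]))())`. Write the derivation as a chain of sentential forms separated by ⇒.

S ⇒ (S) ⇒ (SS) ⇒ ((S)S) ⇒ (((S))S) ⇒ (((A))S) ⇒ ((([S]))S) ⇒ ((([(S)]))S) ⇒ ((([()]))S) ⇒ ((([()]))(S)) ⇒ ((([()]))())

S ⇒ (S)   [S → ( S )]
(S) ⇒ (SS)   [S → S S]
(SS) ⇒ ((S)S)   [S → ( S )]
((S)S) ⇒ (((S))S)   [S → ( S )]
(((S))S) ⇒ (((A))S)   [S → A]
(((A))S) ⇒ ((([S]))S)   [A → [ S ]]
((([S]))S) ⇒ ((([(S)]))S)   [S → ( S )]
((([(S)]))S) ⇒ ((([()]))S)   [S → ε]
((([()]))S) ⇒ ((([()]))(S))   [S → ( S )]
((([()]))(S)) ⇒ ((([()]))())   [S → ε]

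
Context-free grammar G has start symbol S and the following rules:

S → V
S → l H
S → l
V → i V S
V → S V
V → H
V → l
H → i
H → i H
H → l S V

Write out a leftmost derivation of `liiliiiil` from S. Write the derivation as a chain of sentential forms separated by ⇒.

S ⇒ lH ⇒ liH ⇒ liiH ⇒ liilSV ⇒ liilVV ⇒ liilHV ⇒ liiliHV ⇒ liiliiHV ⇒ liiliiiHV ⇒ liiliiiiV ⇒ liiliiiil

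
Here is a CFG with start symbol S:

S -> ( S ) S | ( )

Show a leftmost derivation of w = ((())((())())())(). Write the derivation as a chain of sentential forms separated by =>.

S=>(S)S=>((S)S)S=>((())S)S=>((())(S)S)S=>((())((S)S)S)S=>((())((())S)S)S=>((())((())())S)S=>((())((())())())S=>((())((())())())()

S => (S)S   [S -> ( S ) S]
(S)S => ((S)S)S   [S -> ( S ) S]
((S)S)S => ((())S)S   [S -> ( )]
((())S)S => ((())(S)S)S   [S -> ( S ) S]
((())(S)S)S => ((())((S)S)S)S   [S -> ( S ) S]
((())((S)S)S)S => ((())((())S)S)S   [S -> ( )]
((())((())S)S)S => ((())((())())S)S   [S -> ( )]
((())((())())S)S => ((())((())())())S   [S -> ( )]
((())((())())())S => ((())((())())())()   [S -> ( )]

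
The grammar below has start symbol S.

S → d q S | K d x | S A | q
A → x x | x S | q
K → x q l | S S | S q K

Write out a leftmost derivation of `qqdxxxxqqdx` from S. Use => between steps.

S => SA => SAA => KdxAA => SSdxAA => qSdxAA => qqdxAA => qqdxxxA => qqdxxxxS => qqdxxxxKdx => qqdxxxxSSdx => qqdxxxxqSdx => qqdxxxxqqdx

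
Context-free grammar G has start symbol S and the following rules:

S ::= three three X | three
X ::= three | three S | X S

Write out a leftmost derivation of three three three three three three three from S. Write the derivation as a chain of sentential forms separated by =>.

S => three three X => three three X S => three three three S S => three three three three S => three three three three three three X => three three three three three three three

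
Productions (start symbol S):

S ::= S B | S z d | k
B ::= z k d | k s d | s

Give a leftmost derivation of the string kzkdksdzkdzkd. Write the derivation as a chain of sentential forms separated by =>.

S => SB => SBB => SBBB => SBBBB => kBBBB => kzkdBBB => kzkdksdBB => kzkdksdzkdB => kzkdksdzkdzkd

S => SB   [S ::= S B]
SB => SBB   [S ::= S B]
SBB => SBBB   [S ::= S B]
SBBB => SBBBB   [S ::= S B]
SBBBB => kBBBB   [S ::= k]
kBBBB => kzkdBBB   [B ::= z k d]
kzkdBBB => kzkdksdBB   [B ::= k s d]
kzkdksdBB => kzkdksdzkdB   [B ::= z k d]
kzkdksdzkdB => kzkdksdzkdzkd   [B ::= z k d]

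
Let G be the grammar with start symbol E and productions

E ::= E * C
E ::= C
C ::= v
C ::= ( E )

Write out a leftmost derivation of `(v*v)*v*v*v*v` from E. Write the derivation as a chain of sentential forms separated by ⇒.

E ⇒ E*C ⇒ E*C*C ⇒ E*C*C*C ⇒ E*C*C*C*C ⇒ C*C*C*C*C ⇒ (E)*C*C*C*C ⇒ (E*C)*C*C*C*C ⇒ (C*C)*C*C*C*C ⇒ (v*C)*C*C*C*C ⇒ (v*v)*C*C*C*C ⇒ (v*v)*v*C*C*C ⇒ (v*v)*v*v*C*C ⇒ (v*v)*v*v*v*C ⇒ (v*v)*v*v*v*v

E ⇒ E*C   [E ::= E * C]
E*C ⇒ E*C*C   [E ::= E * C]
E*C*C ⇒ E*C*C*C   [E ::= E * C]
E*C*C*C ⇒ E*C*C*C*C   [E ::= E * C]
E*C*C*C*C ⇒ C*C*C*C*C   [E ::= C]
C*C*C*C*C ⇒ (E)*C*C*C*C   [C ::= ( E )]
(E)*C*C*C*C ⇒ (E*C)*C*C*C*C   [E ::= E * C]
(E*C)*C*C*C*C ⇒ (C*C)*C*C*C*C   [E ::= C]
(C*C)*C*C*C*C ⇒ (v*C)*C*C*C*C   [C ::= v]
(v*C)*C*C*C*C ⇒ (v*v)*C*C*C*C   [C ::= v]
(v*v)*C*C*C*C ⇒ (v*v)*v*C*C*C   [C ::= v]
(v*v)*v*C*C*C ⇒ (v*v)*v*v*C*C   [C ::= v]
(v*v)*v*v*C*C ⇒ (v*v)*v*v*v*C   [C ::= v]
(v*v)*v*v*v*C ⇒ (v*v)*v*v*v*v   [C ::= v]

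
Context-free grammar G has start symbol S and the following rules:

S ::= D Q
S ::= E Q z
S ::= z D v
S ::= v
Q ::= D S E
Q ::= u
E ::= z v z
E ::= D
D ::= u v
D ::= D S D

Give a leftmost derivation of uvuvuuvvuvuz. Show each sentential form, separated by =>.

S => EQz   [S ::= E Q z]
EQz => DQz   [E ::= D]
DQz => DSDQz   [D ::= D S D]
DSDQz => DSDSDQz   [D ::= D S D]
DSDSDQz => uvSDSDQz   [D ::= u v]
uvSDSDQz => uvDQDSDQz   [S ::= D Q]
uvDQDSDQz => uvuvQDSDQz   [D ::= u v]
uvuvQDSDQz => uvuvuDSDQz   [Q ::= u]
uvuvuDSDQz => uvuvuuvSDQz   [D ::= u v]
uvuvuuvSDQz => uvuvuuvvDQz   [S ::= v]
uvuvuuvvDQz => uvuvuuvvuvQz   [D ::= u v]
uvuvuuvvuvQz => uvuvuuvvuvuz   [Q ::= u]

S => EQz => DQz => DSDQz => DSDSDQz => uvSDSDQz => uvDQDSDQz => uvuvQDSDQz => uvuvuDSDQz => uvuvuuvSDQz => uvuvuuvvDQz => uvuvuuvvuvQz => uvuvuuvvuvuz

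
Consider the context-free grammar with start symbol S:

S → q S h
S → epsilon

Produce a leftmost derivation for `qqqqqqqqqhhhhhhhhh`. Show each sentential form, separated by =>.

S => qSh => qqShh => qqqShhh => qqqqShhhh => qqqqqShhhhh => qqqqqqShhhhhh => qqqqqqqShhhhhhh => qqqqqqqqShhhhhhhh => qqqqqqqqqShhhhhhhhh => qqqqqqqqqhhhhhhhhh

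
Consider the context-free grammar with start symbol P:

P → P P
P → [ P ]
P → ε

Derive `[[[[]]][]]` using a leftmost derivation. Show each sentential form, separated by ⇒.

P⇒[P]⇒[PP]⇒[PPP]⇒[[P]PP]⇒[[[P]]PP]⇒[[[[P]]]PP]⇒[[[[]]]PP]⇒[[[[]]]P]⇒[[[[]]][P]]⇒[[[[]]][]]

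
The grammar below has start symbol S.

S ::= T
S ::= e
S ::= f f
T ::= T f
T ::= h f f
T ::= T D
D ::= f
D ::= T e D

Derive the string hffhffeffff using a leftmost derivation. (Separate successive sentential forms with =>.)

S=>T=>Tf=>TDf=>TfDf=>TDfDf=>hffDfDf=>hffTeDfDf=>hffhffeDfDf=>hffhffeffDf=>hffhffeffff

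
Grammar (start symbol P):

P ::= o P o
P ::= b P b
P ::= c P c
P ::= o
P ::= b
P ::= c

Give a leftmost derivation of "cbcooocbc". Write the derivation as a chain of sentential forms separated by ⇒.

P ⇒ cPc ⇒ cbPbc ⇒ cbcPcbc ⇒ cbcoPocbc ⇒ cbcooocbc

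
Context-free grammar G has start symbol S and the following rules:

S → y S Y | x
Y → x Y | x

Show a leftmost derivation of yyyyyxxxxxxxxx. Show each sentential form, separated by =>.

S=>ySY=>yySYY=>yyySYYY=>yyyySYYYY=>yyyyySYYYYY=>yyyyyxYYYYY=>yyyyyxxYYYYY=>yyyyyxxxYYYYY=>yyyyyxxxxYYYYY=>yyyyyxxxxxYYYY=>yyyyyxxxxxxYYY=>yyyyyxxxxxxxYY=>yyyyyxxxxxxxxY=>yyyyyxxxxxxxxx

S => ySY   [S → y S Y]
ySY => yySYY   [S → y S Y]
yySYY => yyySYYY   [S → y S Y]
yyySYYY => yyyySYYYY   [S → y S Y]
yyyySYYYY => yyyyySYYYYY   [S → y S Y]
yyyyySYYYYY => yyyyyxYYYYY   [S → x]
yyyyyxYYYYY => yyyyyxxYYYYY   [Y → x Y]
yyyyyxxYYYYY => yyyyyxxxYYYYY   [Y → x Y]
yyyyyxxxYYYYY => yyyyyxxxxYYYYY   [Y → x Y]
yyyyyxxxxYYYYY => yyyyyxxxxxYYYY   [Y → x]
yyyyyxxxxxYYYY => yyyyyxxxxxxYYY   [Y → x]
yyyyyxxxxxxYYY => yyyyyxxxxxxxYY   [Y → x]
yyyyyxxxxxxxYY => yyyyyxxxxxxxxY   [Y → x]
yyyyyxxxxxxxxY => yyyyyxxxxxxxxx   [Y → x]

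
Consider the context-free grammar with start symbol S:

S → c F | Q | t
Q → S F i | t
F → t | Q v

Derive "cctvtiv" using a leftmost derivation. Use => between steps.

S => cF   [S → c F]
cF => cQv   [F → Q v]
cQv => cSFiv   [Q → S F i]
cSFiv => ccFFiv   [S → c F]
ccFFiv => ccQvFiv   [F → Q v]
ccQvFiv => cctvFiv   [Q → t]
cctvFiv => cctvtiv   [F → t]

S => cF => cQv => cSFiv => ccFFiv => ccQvFiv => cctvFiv => cctvtiv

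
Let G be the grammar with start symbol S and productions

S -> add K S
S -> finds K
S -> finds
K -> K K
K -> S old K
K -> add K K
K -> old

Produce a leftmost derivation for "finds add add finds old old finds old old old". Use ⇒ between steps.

S ⇒ finds K ⇒ finds add K K ⇒ finds add S old K K ⇒ finds add add K S old K K ⇒ finds add add S old K S old K K ⇒ finds add add finds old K S old K K ⇒ finds add add finds old old S old K K ⇒ finds add add finds old old finds old K K ⇒ finds add add finds old old finds old old K ⇒ finds add add finds old old finds old old old

S ⇒ finds K   [S -> finds K]
finds K ⇒ finds add K K   [K -> add K K]
finds add K K ⇒ finds add S old K K   [K -> S old K]
finds add S old K K ⇒ finds add add K S old K K   [S -> add K S]
finds add add K S old K K ⇒ finds add add S old K S old K K   [K -> S old K]
finds add add S old K S old K K ⇒ finds add add finds old K S old K K   [S -> finds]
finds add add finds old K S old K K ⇒ finds add add finds old old S old K K   [K -> old]
finds add add finds old old S old K K ⇒ finds add add finds old old finds old K K   [S -> finds]
finds add add finds old old finds old K K ⇒ finds add add finds old old finds old old K   [K -> old]
finds add add finds old old finds old old K ⇒ finds add add finds old old finds old old old   [K -> old]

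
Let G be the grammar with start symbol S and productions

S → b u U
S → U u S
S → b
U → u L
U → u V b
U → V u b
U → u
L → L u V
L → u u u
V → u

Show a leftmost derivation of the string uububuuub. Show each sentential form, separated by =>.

S => UuS   [S → U u S]
UuS => uVbuS   [U → u V b]
uVbuS => uubuS   [V → u]
uubuS => uububuU   [S → b u U]
uububuU => uububuuVb   [U → u V b]
uububuuVb => uububuuub   [V → u]

S => UuS => uVbuS => uubuS => uububuU => uububuuVb => uububuuub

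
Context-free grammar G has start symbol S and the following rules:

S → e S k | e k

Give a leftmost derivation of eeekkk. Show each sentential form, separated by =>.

S => eSk => eeSkk => eeekkk

S => eSk   [S → e S k]
eSk => eeSkk   [S → e S k]
eeSkk => eeekkk   [S → e k]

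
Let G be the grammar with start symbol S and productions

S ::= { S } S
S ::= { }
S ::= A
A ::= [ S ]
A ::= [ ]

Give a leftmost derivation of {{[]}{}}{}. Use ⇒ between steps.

S ⇒ {S}S ⇒ {{S}S}S ⇒ {{A}S}S ⇒ {{[]}S}S ⇒ {{[]}{}}S ⇒ {{[]}{}}{}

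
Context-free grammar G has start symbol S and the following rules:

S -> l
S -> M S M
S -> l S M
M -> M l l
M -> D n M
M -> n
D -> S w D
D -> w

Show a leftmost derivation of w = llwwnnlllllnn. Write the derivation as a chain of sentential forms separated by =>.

S => lSM => lMSMM => lMllSMM => lMllllSMM => lDnMllllSMM => lSwDnMllllSMM => llwDnMllllSMM => llwwnMllllSMM => llwwnnllllSMM => llwwnnlllllMM => llwwnnlllllnM => llwwnnlllllnn

S => lSM   [S -> l S M]
lSM => lMSMM   [S -> M S M]
lMSMM => lMllSMM   [M -> M l l]
lMllSMM => lMllllSMM   [M -> M l l]
lMllllSMM => lDnMllllSMM   [M -> D n M]
lDnMllllSMM => lSwDnMllllSMM   [D -> S w D]
lSwDnMllllSMM => llwDnMllllSMM   [S -> l]
llwDnMllllSMM => llwwnMllllSMM   [D -> w]
llwwnMllllSMM => llwwnnllllSMM   [M -> n]
llwwnnllllSMM => llwwnnlllllMM   [S -> l]
llwwnnlllllMM => llwwnnlllllnM   [M -> n]
llwwnnlllllnM => llwwnnlllllnn   [M -> n]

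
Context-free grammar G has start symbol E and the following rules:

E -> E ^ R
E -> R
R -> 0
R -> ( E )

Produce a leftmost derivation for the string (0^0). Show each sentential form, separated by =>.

E=>R=>(E)=>(E^R)=>(R^R)=>(0^R)=>(0^0)

E => R   [E -> R]
R => (E)   [R -> ( E )]
(E) => (E^R)   [E -> E ^ R]
(E^R) => (R^R)   [E -> R]
(R^R) => (0^R)   [R -> 0]
(0^R) => (0^0)   [R -> 0]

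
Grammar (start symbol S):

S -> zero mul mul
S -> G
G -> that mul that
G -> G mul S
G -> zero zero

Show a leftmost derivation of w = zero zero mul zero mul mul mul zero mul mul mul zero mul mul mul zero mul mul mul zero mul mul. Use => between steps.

S => G => G mul S => G mul S mul S => G mul S mul S mul S => G mul S mul S mul S mul S => G mul S mul S mul S mul S mul S => zero zero mul S mul S mul S mul S mul S => zero zero mul zero mul mul mul S mul S mul S mul S => zero zero mul zero mul mul mul zero mul mul mul S mul S mul S => zero zero mul zero mul mul mul zero mul mul mul zero mul mul mul S mul S => zero zero mul zero mul mul mul zero mul mul mul zero mul mul mul zero mul mul mul S => zero zero mul zero mul mul mul zero mul mul mul zero mul mul mul zero mul mul mul zero mul mul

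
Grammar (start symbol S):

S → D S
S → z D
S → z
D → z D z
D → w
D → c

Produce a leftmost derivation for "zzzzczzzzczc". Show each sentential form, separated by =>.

S=>DS=>zDzS=>zzDzzS=>zzzDzzzS=>zzzzDzzzzS=>zzzzczzzzS=>zzzzczzzzDS=>zzzzczzzzcS=>zzzzczzzzczD=>zzzzczzzzczc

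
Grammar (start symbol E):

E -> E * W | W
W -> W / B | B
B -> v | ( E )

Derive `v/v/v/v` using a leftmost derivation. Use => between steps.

E => W => W/B => W/B/B => W/B/B/B => B/B/B/B => v/B/B/B => v/v/B/B => v/v/v/B => v/v/v/v

E => W   [E -> W]
W => W/B   [W -> W / B]
W/B => W/B/B   [W -> W / B]
W/B/B => W/B/B/B   [W -> W / B]
W/B/B/B => B/B/B/B   [W -> B]
B/B/B/B => v/B/B/B   [B -> v]
v/B/B/B => v/v/B/B   [B -> v]
v/v/B/B => v/v/v/B   [B -> v]
v/v/v/B => v/v/v/v   [B -> v]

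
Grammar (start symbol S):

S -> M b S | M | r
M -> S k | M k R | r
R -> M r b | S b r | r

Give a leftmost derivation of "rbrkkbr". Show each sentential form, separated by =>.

S => MbS   [S -> M b S]
MbS => rbS   [M -> r]
rbS => rbMbS   [S -> M b S]
rbMbS => rbSkbS   [M -> S k]
rbSkbS => rbMkbS   [S -> M]
rbMkbS => rbSkkbS   [M -> S k]
rbSkkbS => rbrkkbS   [S -> r]
rbrkkbS => rbrkkbr   [S -> r]

S => MbS => rbS => rbMbS => rbSkbS => rbMkbS => rbSkkbS => rbrkkbS => rbrkkbr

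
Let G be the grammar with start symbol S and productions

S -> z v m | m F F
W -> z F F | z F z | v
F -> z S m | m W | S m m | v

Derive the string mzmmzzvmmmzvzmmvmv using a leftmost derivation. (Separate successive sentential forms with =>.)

S=>mFF=>mzSmF=>mzmFFmF=>mzmSmmFmF=>mzmmFFmmFmF=>mzmmzSmFmmFmF=>mzmmzzvmmFmmFmF=>mzmmzzvmmmWmmFmF=>mzmmzzvmmmzFzmmFmF=>mzmmzzvmmmzvzmmFmF=>mzmmzzvmmmzvzmmvmF=>mzmmzzvmmmzvzmmvmv

S => mFF   [S -> m F F]
mFF => mzSmF   [F -> z S m]
mzSmF => mzmFFmF   [S -> m F F]
mzmFFmF => mzmSmmFmF   [F -> S m m]
mzmSmmFmF => mzmmFFmmFmF   [S -> m F F]
mzmmFFmmFmF => mzmmzSmFmmFmF   [F -> z S m]
mzmmzSmFmmFmF => mzmmzzvmmFmmFmF   [S -> z v m]
mzmmzzvmmFmmFmF => mzmmzzvmmmWmmFmF   [F -> m W]
mzmmzzvmmmWmmFmF => mzmmzzvmmmzFzmmFmF   [W -> z F z]
mzmmzzvmmmzFzmmFmF => mzmmzzvmmmzvzmmFmF   [F -> v]
mzmmzzvmmmzvzmmFmF => mzmmzzvmmmzvzmmvmF   [F -> v]
mzmmzzvmmmzvzmmvmF => mzmmzzvmmmzvzmmvmv   [F -> v]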